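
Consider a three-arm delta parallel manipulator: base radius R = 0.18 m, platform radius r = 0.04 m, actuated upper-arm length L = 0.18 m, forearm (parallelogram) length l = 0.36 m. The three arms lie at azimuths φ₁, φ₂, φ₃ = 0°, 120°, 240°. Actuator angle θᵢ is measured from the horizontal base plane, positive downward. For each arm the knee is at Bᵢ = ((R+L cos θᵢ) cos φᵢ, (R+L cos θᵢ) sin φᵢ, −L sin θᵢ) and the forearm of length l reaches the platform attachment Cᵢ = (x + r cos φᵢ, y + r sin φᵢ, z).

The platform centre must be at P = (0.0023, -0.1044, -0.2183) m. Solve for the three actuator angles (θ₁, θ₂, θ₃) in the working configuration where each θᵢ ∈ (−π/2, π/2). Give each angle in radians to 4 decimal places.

θ₁ = 0.3493, θ₂ = 0.8725, θ₃ = -0.3489

arm 1 (φ=0.0°): x'=0.0023, y'=-0.1044
  A=0.1377, B=-0.2183, C=(l²−L²−A²−y'²−z²)/(2L)=0.0547
  √(A²+B²)=0.2581;  θ1 = -1.0080+1.3573 ≈ 0.3493
φ2=120.0° → target in arm frame (-0.0916, 0.0502)
  e−x'=0.2316;  (l²−L²−(e−x')²−y'²−z²)/2L = -0.0183
  θ2 = atan2(B,A) + arccos(C/0.3182) = 0.8725
rotate P by −φ3: (0.0893, 0.0542, -0.2183)
  A cos θ + B sin θ = C:  0.0507·cos θ + -0.2183·sin θ = 0.1223
  θ3 = atan2(B,A) + arccos(C/0.2241) = -0.3489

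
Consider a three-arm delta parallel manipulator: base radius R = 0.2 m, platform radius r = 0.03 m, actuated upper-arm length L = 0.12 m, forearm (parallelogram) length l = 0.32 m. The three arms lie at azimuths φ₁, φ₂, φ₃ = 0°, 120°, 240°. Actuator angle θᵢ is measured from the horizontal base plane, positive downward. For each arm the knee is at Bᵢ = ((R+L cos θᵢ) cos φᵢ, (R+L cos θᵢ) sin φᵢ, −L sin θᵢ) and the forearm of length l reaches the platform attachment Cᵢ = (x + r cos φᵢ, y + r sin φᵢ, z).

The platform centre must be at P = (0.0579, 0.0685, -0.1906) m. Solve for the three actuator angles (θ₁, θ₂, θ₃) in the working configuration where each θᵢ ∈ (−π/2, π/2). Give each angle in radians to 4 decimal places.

θ₁ = -0.1739, θ₂ = 0.1746, θ₃ = 1.1348

rotate P by −φ1: (0.0579, 0.0685, -0.1906)
  A=0.1121, B=-0.1906, C=(l²−L²−A²−y'²−z²)/(2L)=0.1434
  √(A²+B²)=0.2211;  θ1 = -1.0391+0.8652 ≈ -0.1739
rotate P by −φ2: (0.0304, -0.0844, -0.1906)
  A=0.1396, B=-0.1906, C=(l²−L²−A²−y'²−z²)/(2L)=0.1044
  γ=atan2(-0.1906,0.1396)=-0.9385;  ψ=arccos(0.4418)=1.1132;  θ2=γ+ψ≈0.1746
rotate P by −φ3: (-0.0883, 0.0159, -0.1906)
  e−x'=0.2583;  (l²−L²−(e−x')²−y'²−z²)/2L = -0.0637
  γ=atan2(-0.1906,0.2583)=-0.6358;  ψ=arccos(-0.1984)=1.7705;  θ3=γ+ψ≈1.1348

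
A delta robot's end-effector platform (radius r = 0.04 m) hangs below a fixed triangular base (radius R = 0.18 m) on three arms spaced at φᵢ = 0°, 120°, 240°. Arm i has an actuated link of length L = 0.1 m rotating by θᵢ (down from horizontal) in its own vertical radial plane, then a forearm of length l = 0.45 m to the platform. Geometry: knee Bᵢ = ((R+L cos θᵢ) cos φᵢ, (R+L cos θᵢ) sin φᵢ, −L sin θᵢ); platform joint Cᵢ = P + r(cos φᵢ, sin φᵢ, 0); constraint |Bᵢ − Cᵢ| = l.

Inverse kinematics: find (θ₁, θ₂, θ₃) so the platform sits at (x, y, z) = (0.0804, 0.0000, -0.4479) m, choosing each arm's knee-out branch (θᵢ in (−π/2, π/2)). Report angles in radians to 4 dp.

rotate P by −φ1: (0.0804, 0.0000, -0.4479)
  A=0.0596, B=-0.4479, C=(l²−L²−A²−y'²−z²)/(2L)=-0.0583
  θ1 = atan2(B,A) + arccos(C/0.4518) = 0.2617
arm 2 (φ=120.0°): x'=-0.0402, y'=-0.0696
  A=0.1802, B=-0.4479, C=(l²−L²−A²−y'²−z²)/(2L)=-0.2272
  γ=atan2(-0.4479,0.1802)=-1.1883;  ψ=arccos(-0.4705)=2.0607;  θ2=γ+ψ≈0.8724
rotate P by −φ3: (-0.0402, 0.0696, -0.4479)
  A=0.1802, B=-0.4479, C=(l²−L²−A²−y'²−z²)/(2L)=-0.2272
  γ=atan2(-0.4479,0.1802)=-1.1883;  ψ=arccos(-0.4705)=2.0607;  θ3=γ+ψ≈0.8724

θ₁ = 0.2617, θ₂ = 0.8724, θ₃ = 0.8724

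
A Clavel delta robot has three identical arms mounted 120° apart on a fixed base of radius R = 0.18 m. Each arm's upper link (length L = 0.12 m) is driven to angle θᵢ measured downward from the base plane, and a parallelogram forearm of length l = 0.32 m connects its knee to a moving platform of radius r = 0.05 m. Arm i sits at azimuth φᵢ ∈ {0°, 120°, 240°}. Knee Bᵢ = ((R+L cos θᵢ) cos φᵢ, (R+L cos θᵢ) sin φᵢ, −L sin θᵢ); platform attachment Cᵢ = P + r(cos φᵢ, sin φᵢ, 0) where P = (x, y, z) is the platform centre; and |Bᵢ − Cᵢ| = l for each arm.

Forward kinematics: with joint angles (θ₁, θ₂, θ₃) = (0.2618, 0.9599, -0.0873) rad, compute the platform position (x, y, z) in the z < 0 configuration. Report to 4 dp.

centre 1 = (0.2459·cos0.0°, 0.2459·sin0.0°, -0.0311) = (0.2459, 0.0000, -0.0311)
φ2=120.0°: virtual centre (-0.0994, 0.1722, -0.0983), radius l
centre 3 = (0.2495·cos240.0°, 0.2495·sin240.0°, 0.0105) = (-0.1248, -0.2161, 0.0105)
subtract pairs → two planes through P
plane₁₂: -0.6907x+0.3444y+-0.1345z = -0.0122
det = 0.5538;  x = 0.0090+-0.0533z,  y = -0.0176+0.2836z
sphere 1 gives Az²+Bz+C=0 with A=1.0833, B=0.0774, C=-0.0450;  B²−4AC=0.2009;  roots -0.2426, 0.1712;  negative root z = -0.2426
x = 0.0219, y = -0.0864

(0.0219, -0.0864, -0.2426)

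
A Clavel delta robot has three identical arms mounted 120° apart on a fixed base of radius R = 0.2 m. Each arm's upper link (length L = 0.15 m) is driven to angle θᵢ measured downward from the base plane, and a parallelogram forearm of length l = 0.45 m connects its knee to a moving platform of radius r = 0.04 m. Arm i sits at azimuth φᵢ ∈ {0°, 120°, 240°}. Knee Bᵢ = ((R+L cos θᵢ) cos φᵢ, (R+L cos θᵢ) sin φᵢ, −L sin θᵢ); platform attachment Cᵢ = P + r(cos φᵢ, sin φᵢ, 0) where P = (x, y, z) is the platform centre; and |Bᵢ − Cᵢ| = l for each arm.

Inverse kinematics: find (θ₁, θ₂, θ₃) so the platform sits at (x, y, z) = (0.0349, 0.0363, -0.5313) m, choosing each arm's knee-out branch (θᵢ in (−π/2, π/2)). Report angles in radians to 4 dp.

θ₁ = 1.0470, θ₂ = 1.1344, θ₃ = 1.3960

φ1=0.0° → target in arm frame (0.0349, 0.0363)
  A=0.1251, B=-0.5313, C=(l²−L²−A²−y'²−z²)/(2L)=-0.3975
  √(A²+B²)=0.5458;  θ1 = -1.3395+2.3865 ≈ 1.0470
arm 2 (φ=120.0°): x'=0.0140, y'=-0.0484
  e−x'=0.1460;  (l²−L²−(e−x')²−y'²−z²)/2L = -0.4198
  √(A²+B²)=0.5510;  θ2 = -1.3026+2.4370 ≈ 1.1344
φ3=240.0° → target in arm frame (-0.0489, 0.0121)
  e−x'=0.2089;  (l²−L²−(e−x')²−y'²−z²)/2L = -0.4869
  γ=atan2(-0.5313,0.2089)=-1.1962;  ψ=arccos(-0.8528)=2.5922;  θ3=γ+ψ≈1.3960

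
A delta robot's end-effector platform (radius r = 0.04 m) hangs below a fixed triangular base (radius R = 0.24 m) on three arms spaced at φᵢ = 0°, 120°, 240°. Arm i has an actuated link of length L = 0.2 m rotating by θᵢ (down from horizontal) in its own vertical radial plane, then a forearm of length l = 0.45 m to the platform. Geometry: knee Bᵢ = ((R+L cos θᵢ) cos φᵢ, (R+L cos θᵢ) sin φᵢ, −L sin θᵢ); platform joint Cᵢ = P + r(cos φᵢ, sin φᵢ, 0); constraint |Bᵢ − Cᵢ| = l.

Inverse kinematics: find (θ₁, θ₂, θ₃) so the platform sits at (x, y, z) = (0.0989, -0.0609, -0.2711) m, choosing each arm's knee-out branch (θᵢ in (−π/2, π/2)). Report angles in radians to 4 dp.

θ₁ = -0.3489, θ₂ = 0.8726, θ₃ = 0.3492

φ1=0.0° → target in arm frame (0.0989, -0.0609)
  e−x'=0.1011;  (l²−L²−(e−x')²−y'²−z²)/2L = 0.1877
  θ1 = atan2(B,A) + arccos(C/0.2893) = -0.3489
arm 2 (φ=120.0°): x'=-0.1022, y'=-0.0552
  A=0.3022, B=-0.2711, C=(l²−L²−A²−y'²−z²)/(2L)=-0.0134
  √(A²+B²)=0.4060;  θ2 = -0.7312+1.6038 ≈ 0.8726
arm 3 (φ=240.0°): x'=0.0033, y'=0.1161
  A=0.1967, B=-0.2711, C=(l²−L²−A²−y'²−z²)/(2L)=0.0921
  θ3 = atan2(B,A) + arccos(C/0.3349) = 0.3492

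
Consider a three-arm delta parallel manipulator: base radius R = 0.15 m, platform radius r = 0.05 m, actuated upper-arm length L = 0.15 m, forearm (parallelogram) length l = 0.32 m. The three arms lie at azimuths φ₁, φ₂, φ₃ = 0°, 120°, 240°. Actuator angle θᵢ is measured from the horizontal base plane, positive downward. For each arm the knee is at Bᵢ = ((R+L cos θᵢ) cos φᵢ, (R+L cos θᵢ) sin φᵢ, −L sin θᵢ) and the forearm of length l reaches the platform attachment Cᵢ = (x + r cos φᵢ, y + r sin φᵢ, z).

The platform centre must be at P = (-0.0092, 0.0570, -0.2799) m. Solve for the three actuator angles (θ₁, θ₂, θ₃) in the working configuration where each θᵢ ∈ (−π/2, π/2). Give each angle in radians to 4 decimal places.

θ₁ = 0.5236, θ₂ = 0.1746, θ₃ = 0.6984

rotate P by −φ1: (-0.0092, 0.0570, -0.2799)
  e−x'=0.1092;  (l²−L²−(e−x')²−y'²−z²)/2L = -0.0454
  √(A²+B²)=0.3004;  θ1 = -1.1988+1.7225 ≈ 0.5236
arm 2 (φ=120.0°): x'=0.0540, y'=-0.0205
  e−x'=0.0460;  (l²−L²−(e−x')²−y'²−z²)/2L = -0.0033
  θ2 = atan2(B,A) + arccos(C/0.2837) = 0.1746
arm 3 (φ=240.0°): x'=-0.0448, y'=-0.0365
  e−x'=0.1448;  (l²−L²−(e−x')²−y'²−z²)/2L = -0.0691
  θ3 = atan2(B,A) + arccos(C/0.3151) = 0.6984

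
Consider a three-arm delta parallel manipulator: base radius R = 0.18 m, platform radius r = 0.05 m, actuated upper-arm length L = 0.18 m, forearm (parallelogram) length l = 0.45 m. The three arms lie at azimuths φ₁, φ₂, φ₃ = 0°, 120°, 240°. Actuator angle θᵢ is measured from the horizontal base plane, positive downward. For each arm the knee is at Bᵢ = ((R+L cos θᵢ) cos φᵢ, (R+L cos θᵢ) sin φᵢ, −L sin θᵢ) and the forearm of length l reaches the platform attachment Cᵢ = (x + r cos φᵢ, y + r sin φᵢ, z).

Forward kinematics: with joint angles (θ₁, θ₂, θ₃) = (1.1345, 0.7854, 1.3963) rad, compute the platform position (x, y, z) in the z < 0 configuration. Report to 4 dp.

(-0.0058, 0.1088, -0.5449)

φ1=0.0°: virtual centre (0.2061, 0.0000, -0.1631), radius l
O2 = (0.2573·cos120.0°, 0.2573·sin120.0°, -0.1273) = (-0.1286, 0.2228, -0.1273)
φ3=240.0°: virtual centre (-0.0806, -0.1396, -0.1773), radius l
subtract pairs → two planes through P
[-0.6694 0.4456 0.0717]·P = 0.0133;  [-0.5734 -0.2793 -0.0283]·P = -0.0117
Cramer: x(z) = 0.0033+0.0168z;  y(z) = 0.0349-0.1357z
into |P−O₁|² = l²: 1.0187z² + 0.3100z + -0.1336 = 0;  Δ = 0.6404;  z = -0.5449 or 0.2406 → z<0 root = -0.5449
x = -0.0058, y = 0.1088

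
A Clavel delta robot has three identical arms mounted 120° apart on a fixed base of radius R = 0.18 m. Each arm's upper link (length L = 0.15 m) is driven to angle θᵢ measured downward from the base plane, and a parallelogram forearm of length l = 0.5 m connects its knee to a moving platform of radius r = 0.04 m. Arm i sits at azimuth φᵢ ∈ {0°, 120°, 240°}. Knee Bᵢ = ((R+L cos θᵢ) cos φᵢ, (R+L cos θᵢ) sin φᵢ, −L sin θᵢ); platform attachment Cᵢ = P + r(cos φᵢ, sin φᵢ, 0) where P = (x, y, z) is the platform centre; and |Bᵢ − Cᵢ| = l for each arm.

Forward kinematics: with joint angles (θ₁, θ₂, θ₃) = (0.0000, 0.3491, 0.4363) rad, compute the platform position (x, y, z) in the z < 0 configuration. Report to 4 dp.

S1 = (0.2900·cos0.0°, 0.2900·sin0.0°, 0.0000) = (0.2900, 0.0000, 0.0000)
φ2=120.0°: virtual centre (-0.1405, 0.2433, -0.0513), radius l
φ3=240.0°: virtual centre (-0.1380, -0.2390, -0.0634), radius l
|S₂|²−|S₁|² = -0.0025;  |S₃|²−|S₁|² = -0.0039
[-0.8610 0.4866 -0.1026]·P = -0.0025;  [-0.8559 -0.4780 -0.1268]·P = -0.0039
det = 0.8280;  x = 0.0038+-0.1337z,  y = 0.0015+-0.0257z
into |P−S₁|² = l²: 1.0185z² + 0.0765z + -0.1681 = 0;  Δ = 0.6906;  z = -0.4455 or 0.3704 → z<0 root = -0.4455
x = 0.0634, y = 0.0129

(0.0634, 0.0129, -0.4455)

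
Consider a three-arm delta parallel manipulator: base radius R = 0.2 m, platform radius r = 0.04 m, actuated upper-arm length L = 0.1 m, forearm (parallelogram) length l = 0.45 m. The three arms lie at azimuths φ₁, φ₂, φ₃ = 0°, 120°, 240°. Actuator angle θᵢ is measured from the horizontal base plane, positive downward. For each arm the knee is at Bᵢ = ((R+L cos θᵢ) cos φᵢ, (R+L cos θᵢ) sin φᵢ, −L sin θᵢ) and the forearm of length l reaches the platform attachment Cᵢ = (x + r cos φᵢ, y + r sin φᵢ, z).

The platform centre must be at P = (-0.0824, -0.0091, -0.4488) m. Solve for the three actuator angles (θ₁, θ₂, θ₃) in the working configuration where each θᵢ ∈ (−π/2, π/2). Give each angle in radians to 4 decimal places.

arm 1 (φ=0.0°): x'=-0.0824, y'=-0.0091
  A=0.2424, B=-0.4488, C=(l²−L²−A²−y'²−z²)/(2L)=-0.3388
  γ=atan2(-0.4488,0.2424)=-1.0756;  ψ=arccos(-0.6642)=2.2973;  θ1=γ+ψ≈1.2217
φ2=120.0° → target in arm frame (0.0333, 0.0759)
  e−x'=0.1267;  (l²−L²−(e−x')²−y'²−z²)/2L = -0.1537
  θ2 = atan2(B,A) + arccos(C/0.4663) = 0.6109
φ3=240.0° → target in arm frame (0.0491, -0.0668)
  e−x'=0.1109;  (l²−L²−(e−x')²−y'²−z²)/2L = -0.1284
  √(A²+B²)=0.4623;  θ3 = -1.3285+1.8523 ≈ 0.5238

θ₁ = 1.2217, θ₂ = 0.6109, θ₃ = 0.5238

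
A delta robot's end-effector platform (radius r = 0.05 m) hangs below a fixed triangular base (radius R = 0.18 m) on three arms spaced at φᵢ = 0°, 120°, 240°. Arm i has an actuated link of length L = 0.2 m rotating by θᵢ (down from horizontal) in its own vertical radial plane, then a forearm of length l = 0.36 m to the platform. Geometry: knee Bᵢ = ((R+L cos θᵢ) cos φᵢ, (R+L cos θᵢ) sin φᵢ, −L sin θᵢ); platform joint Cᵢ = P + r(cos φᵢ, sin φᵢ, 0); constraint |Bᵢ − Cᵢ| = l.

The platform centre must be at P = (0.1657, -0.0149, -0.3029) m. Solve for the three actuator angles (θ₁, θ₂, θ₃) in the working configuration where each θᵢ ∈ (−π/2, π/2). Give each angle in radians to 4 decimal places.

θ₁ = -0.0874, θ₂ = 1.1343, θ₃ = 1.0470

arm 1 (φ=0.0°): x'=0.1657, y'=-0.0149
  A=-0.0357, B=-0.3029, C=(l²−L²−A²−y'²−z²)/(2L)=-0.0091
  θ1 = atan2(B,A) + arccos(C/0.3050) = -0.0874
arm 2 (φ=120.0°): x'=-0.0958, y'=-0.1361
  e−x'=0.2258;  (l²−L²−(e−x')²−y'²−z²)/2L = -0.1791
  γ=atan2(-0.3029,0.2258)=-0.9303;  ψ=arccos(-0.4740)=2.0646;  θ2=γ+ψ≈1.1343
arm 3 (φ=240.0°): x'=-0.0699, y'=0.1510
  A cos θ + B sin θ = C:  0.1999·cos θ + -0.3029·sin θ = -0.1623
  θ3 = atan2(B,A) + arccos(C/0.3629) = 1.0470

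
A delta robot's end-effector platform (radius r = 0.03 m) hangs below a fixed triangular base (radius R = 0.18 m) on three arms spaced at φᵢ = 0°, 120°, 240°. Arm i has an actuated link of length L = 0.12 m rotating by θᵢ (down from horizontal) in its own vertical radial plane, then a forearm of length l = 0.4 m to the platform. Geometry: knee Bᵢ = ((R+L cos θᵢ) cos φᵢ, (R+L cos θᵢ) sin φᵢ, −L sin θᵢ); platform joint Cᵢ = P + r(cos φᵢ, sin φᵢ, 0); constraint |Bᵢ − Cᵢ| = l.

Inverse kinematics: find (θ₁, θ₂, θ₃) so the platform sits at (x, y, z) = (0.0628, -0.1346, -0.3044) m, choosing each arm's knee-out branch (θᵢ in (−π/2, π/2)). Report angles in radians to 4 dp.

φ1=0.0° → target in arm frame (0.0628, -0.1346)
  e−x'=0.0872;  (l²−L²−(e−x')²−y'²−z²)/2L = 0.1134
  θ1 = atan2(B,A) + arccos(C/0.3166) = -0.0873
rotate P by −φ2: (-0.1480, 0.0129, -0.3044)
  A=0.2980, B=-0.3044, C=(l²−L²−A²−y'²−z²)/(2L)=-0.1500
  γ=atan2(-0.3044,0.2980)=-0.7961;  ψ=arccos(-0.3522)=1.9308;  θ2=γ+ψ≈1.1347
arm 3 (φ=240.0°): x'=0.0852, y'=0.1217
  A=0.0648, B=-0.3044, C=(l²−L²−A²−y'²−z²)/(2L)=0.1414
  γ=atan2(-0.3044,0.0648)=-1.3609;  ψ=arccos(0.4542)=1.0993;  θ3=γ+ψ≈-0.2617

θ₁ = -0.0873, θ₂ = 1.1347, θ₃ = -0.2617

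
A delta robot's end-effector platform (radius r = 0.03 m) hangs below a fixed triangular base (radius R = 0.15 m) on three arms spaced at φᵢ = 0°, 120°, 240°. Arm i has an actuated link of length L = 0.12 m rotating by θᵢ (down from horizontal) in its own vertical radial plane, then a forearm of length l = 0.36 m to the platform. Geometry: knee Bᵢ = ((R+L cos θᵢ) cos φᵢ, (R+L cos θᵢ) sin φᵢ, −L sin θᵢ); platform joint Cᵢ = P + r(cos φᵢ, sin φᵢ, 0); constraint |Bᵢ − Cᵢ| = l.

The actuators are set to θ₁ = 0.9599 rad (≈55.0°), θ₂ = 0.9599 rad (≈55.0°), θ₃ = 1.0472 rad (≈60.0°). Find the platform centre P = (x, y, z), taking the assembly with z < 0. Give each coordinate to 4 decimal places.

(0.0061, 0.0106, -0.4083)

φ1=0.0°: virtual centre (0.1888, 0.0000, -0.0983), radius l
φ2=120.0°: virtual centre (-0.0944, 0.1635, -0.0983), radius l
arm 3 at φ=240.0°: ρ3 = 0.1800;  O3 = (-0.0900, -0.1559, -0.1039)
|O₂|²−|O₁|² = 0.0000;  |O₃|²−|O₁|² = -0.0021
[-0.5665 0.3271 0.0000]·P = 0.0000;  [-0.5577 -0.3118 -0.0113]·P = -0.0021
det = 0.3590;  x = 0.0019+-0.0103z,  y = 0.0033+-0.0178z
quadratic in z: (1.0004)z²+(0.2003)z+(-0.0850)=0, √Δ=0.6166 → z ∈ {-0.4083, 0.2081}; z = -0.4083 (taking z<0)
x = 0.0061, y = 0.0106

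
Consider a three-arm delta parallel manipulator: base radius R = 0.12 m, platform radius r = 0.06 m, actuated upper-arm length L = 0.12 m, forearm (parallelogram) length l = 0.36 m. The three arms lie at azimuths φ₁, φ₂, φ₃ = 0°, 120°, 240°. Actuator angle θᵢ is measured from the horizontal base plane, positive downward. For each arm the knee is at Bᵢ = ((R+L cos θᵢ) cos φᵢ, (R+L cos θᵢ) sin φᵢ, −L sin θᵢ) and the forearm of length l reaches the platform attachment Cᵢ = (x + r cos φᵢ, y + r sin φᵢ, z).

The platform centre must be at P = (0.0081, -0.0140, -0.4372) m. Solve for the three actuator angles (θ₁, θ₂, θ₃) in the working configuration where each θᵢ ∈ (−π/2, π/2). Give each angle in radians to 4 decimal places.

rotate P by −φ1: (0.0081, -0.0140, -0.4372)
  A cos θ + B sin θ = C:  0.0519·cos θ + -0.4372·sin θ = -0.3285
  γ=atan2(-0.4372,0.0519)=-1.4526;  ψ=arccos(-0.7461)=2.4129;  θ1=γ+ψ≈0.9603
φ2=120.0° → target in arm frame (-0.0162, 0.0000)
  A=0.0762, B=-0.4372, C=(l²−L²−A²−y'²−z²)/(2L)=-0.3406
  γ=atan2(-0.4372,0.0762)=-1.3983;  ψ=arccos(-0.7675)=2.4457;  θ2=γ+ψ≈1.0474
arm 3 (φ=240.0°): x'=0.0081, y'=0.0140
  A cos θ + B sin θ = C:  0.0519·cos θ + -0.4372·sin θ = -0.3285
  √(A²+B²)=0.4403;  θ3 = -1.4526+2.4130 ≈ 0.9604

θ₁ = 0.9603, θ₂ = 1.0474, θ₃ = 0.9604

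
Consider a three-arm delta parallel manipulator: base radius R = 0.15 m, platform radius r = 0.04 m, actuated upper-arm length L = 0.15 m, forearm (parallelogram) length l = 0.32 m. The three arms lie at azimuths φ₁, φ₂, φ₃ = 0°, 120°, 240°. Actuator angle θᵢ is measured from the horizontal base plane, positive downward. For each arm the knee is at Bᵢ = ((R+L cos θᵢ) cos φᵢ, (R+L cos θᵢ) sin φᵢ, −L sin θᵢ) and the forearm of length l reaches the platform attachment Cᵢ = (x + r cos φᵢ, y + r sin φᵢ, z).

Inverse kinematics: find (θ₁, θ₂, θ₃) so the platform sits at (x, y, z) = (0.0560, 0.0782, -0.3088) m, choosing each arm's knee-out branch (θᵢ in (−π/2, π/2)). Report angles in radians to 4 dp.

θ₁ = 0.4365, θ₂ = 0.5237, θ₃ = 1.1344

rotate P by −φ1: (0.0560, 0.0782, -0.3088)
  e−x'=0.0540;  (l²−L²−(e−x')²−y'²−z²)/2L = -0.0816
  γ=atan2(-0.3088,0.0540)=-1.3977;  ψ=arccos(-0.2604)=1.8342;  θ1=γ+ψ≈0.4365
arm 2 (φ=120.0°): x'=0.0397, y'=-0.0876
  A cos θ + B sin θ = C:  0.0703·cos θ + -0.3088·sin θ = -0.0936
  θ2 = atan2(B,A) + arccos(C/0.3167) = 0.5237
arm 3 (φ=240.0°): x'=-0.0957, y'=0.0094
  A cos θ + B sin θ = C:  0.2057·cos θ + -0.3088·sin θ = -0.1929
  γ=atan2(-0.3088,0.2057)=-0.9831;  ψ=arccos(-0.5199)=2.1175;  θ3=γ+ψ≈1.1344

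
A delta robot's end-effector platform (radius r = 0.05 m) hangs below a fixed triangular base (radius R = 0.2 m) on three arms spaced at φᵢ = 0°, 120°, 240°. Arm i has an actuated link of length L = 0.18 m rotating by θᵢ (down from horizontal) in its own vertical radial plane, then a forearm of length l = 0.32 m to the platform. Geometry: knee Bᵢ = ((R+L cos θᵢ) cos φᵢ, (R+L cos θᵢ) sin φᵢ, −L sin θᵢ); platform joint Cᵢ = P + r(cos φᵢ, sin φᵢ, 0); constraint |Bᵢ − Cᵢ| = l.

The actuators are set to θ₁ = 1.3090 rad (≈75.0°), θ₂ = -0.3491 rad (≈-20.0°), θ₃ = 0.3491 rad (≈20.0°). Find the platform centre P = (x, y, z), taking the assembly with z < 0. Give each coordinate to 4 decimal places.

(-0.1201, 0.0313, -0.1403)

φ1=0.0°: virtual centre (0.1966, 0.0000, -0.1739), radius l
arm 2 at φ=120.0°: ρ2 = 0.3191;  centre 2 = (-0.1596, 0.2764, 0.0616)
arm 3 at φ=240.0°: ρ3 = 0.3191;  centre 3 = (-0.1596, -0.2764, -0.0616)
subtract pairs → two planes through P
plane₁₂: -0.7123x+0.5528y+0.4709z = 0.0368
Cramer: x(z) = -0.0516+0.4882z;  y(z) = 0.0000-0.2228z
into |P−centre ₁|² = l²: 1.2879z² + 0.1054z + -0.0106 = 0;  Δ = 0.0655;  z = -0.1403 or 0.0585 → z<0 root = -0.1403
x = -0.1201, y = 0.0313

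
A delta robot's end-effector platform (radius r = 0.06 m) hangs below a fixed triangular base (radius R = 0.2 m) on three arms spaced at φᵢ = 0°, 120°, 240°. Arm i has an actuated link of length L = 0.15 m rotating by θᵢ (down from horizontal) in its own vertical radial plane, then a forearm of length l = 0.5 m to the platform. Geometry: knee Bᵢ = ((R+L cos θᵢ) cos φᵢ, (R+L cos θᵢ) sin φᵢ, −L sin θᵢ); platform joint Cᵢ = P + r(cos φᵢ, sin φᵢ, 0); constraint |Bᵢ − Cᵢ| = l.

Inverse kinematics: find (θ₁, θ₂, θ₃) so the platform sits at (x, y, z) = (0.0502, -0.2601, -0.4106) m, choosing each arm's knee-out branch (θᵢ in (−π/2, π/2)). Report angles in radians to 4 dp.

arm 1 (φ=0.0°): x'=0.0502, y'=-0.2601
  A=0.0898, B=-0.4106, C=(l²−L²−A²−y'²−z²)/(2L)=-0.0560
  θ1 = atan2(B,A) + arccos(C/0.4203) = 0.3490
arm 2 (φ=120.0°): x'=-0.2504, y'=0.0866
  A=0.3904, B=-0.4106, C=(l²−L²−A²−y'²−z²)/(2L)=-0.3365
  γ=atan2(-0.4106,0.3904)=-0.8107;  ψ=arccos(-0.5940)=2.2069;  θ2=γ+ψ≈1.3962
arm 3 (φ=240.0°): x'=0.2002, y'=0.1735
  A=-0.0602, B=-0.4106, C=(l²−L²−A²−y'²−z²)/(2L)=0.0839
  √(A²+B²)=0.4150;  θ3 = -1.7163+1.3671 ≈ -0.3491

θ₁ = 0.3490, θ₂ = 1.3962, θ₃ = -0.3491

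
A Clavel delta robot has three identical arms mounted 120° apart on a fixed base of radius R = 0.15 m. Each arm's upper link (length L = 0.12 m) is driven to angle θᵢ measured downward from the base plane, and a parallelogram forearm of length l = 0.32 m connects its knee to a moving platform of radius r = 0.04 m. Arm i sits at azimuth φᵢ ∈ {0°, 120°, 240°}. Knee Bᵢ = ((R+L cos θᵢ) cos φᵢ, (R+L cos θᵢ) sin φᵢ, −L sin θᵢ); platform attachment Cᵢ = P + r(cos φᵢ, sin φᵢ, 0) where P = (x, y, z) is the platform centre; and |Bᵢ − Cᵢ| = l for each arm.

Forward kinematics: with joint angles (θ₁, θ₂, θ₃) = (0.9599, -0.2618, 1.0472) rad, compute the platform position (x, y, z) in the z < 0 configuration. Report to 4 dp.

φ1=0.0°: virtual centre (0.1788, 0.0000, -0.0983), radius l
arm 2 at φ=120.0°: e+L cos θ2 = 0.2259;  O2 = (-0.1130, 0.1956, 0.0311)
O3 = (0.1700·cos240.0°, 0.1700·sin240.0°, -0.1039) = (-0.0850, -0.1472, -0.1039)
|O₂|²−|O₁|² = 0.0104;  |O₃|²−|O₁|² = -0.0019
[-0.5836 0.3913 0.2587]·P = 0.0104;  [-0.5277 -0.2944 -0.0113]·P = -0.0019
Cramer: x(z) = -0.0061+0.1897z;  y(z) = 0.0174-0.3782z
quadratic in z: (1.1790)z²+(0.1132)z+(-0.0583)=0, √Δ=0.5362 → z ∈ {-0.2754, 0.1794}; z = -0.2754 (taking z<0)
x = -0.0583, y = 0.1216

(-0.0583, 0.1216, -0.2754)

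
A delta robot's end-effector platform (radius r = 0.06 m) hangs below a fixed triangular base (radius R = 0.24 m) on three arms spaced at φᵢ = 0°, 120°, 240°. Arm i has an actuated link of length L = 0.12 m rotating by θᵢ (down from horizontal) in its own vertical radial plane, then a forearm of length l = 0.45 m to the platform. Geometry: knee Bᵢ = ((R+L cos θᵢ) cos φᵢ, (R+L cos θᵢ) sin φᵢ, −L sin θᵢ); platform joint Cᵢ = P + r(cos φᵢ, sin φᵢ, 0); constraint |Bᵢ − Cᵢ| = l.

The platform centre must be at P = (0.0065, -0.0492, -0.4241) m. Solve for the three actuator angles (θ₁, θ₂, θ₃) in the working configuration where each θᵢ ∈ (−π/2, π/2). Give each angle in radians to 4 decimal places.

θ₁ = 0.6110, θ₂ = 0.8727, θ₃ = 0.4366

arm 1 (φ=0.0°): x'=0.0065, y'=-0.0492
  e−x'=0.1735;  (l²−L²−(e−x')²−y'²−z²)/2L = -0.1012
  γ=atan2(-0.4241,0.1735)=-1.1825;  ψ=arccos(-0.2208)=1.7934;  θ1=γ+ψ≈0.6110
φ2=120.0° → target in arm frame (-0.0459, 0.0190)
  e−x'=0.2259;  (l²−L²−(e−x')²−y'²−z²)/2L = -0.1797
  θ2 = atan2(B,A) + arccos(C/0.4805) = 0.8727
arm 3 (φ=240.0°): x'=0.0394, y'=0.0302
  A cos θ + B sin θ = C:  0.1406·cos θ + -0.4241·sin θ = -0.0519
  γ=atan2(-0.4241,0.1406)=-1.2506;  ψ=arccos(-0.1161)=1.6872;  θ3=γ+ψ≈0.4366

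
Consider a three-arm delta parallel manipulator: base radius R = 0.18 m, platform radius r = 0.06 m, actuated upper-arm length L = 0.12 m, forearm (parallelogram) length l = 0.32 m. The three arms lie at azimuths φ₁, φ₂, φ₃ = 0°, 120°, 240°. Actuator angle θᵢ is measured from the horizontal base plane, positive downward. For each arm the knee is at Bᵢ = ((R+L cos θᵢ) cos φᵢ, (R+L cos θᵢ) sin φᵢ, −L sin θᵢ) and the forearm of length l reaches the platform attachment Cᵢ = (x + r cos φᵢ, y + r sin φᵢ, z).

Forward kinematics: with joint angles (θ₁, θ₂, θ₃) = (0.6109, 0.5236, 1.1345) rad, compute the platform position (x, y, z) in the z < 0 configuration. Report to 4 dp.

(0.0283, 0.0662, -0.3177)

centre 1 = (0.2183·cos0.0°, 0.2183·sin0.0°, -0.0688) = (0.2183, 0.0000, -0.0688)
centre 2 = (0.2239·cos120.0°, 0.2239·sin120.0°, -0.0600) = (-0.1120, 0.1939, -0.0600)
centre 3 = (0.1707·cos240.0°, 0.1707·sin240.0°, -0.1088) = (-0.0854, -0.1478, -0.1088)
subtract pairs → two planes through P
plane₁₂: -0.6605x+0.3878y+0.0177z = 0.0014
Cramer: x(z) = 0.0094-0.0598z;  y(z) = 0.0194-0.1473z
quadratic in z: (1.0253)z²+(0.1569)z+(-0.0536)=0, √Δ=0.4945 → z ∈ {-0.3177, 0.1646}; z = -0.3177 (taking z<0)
x = 0.0283, y = 0.0662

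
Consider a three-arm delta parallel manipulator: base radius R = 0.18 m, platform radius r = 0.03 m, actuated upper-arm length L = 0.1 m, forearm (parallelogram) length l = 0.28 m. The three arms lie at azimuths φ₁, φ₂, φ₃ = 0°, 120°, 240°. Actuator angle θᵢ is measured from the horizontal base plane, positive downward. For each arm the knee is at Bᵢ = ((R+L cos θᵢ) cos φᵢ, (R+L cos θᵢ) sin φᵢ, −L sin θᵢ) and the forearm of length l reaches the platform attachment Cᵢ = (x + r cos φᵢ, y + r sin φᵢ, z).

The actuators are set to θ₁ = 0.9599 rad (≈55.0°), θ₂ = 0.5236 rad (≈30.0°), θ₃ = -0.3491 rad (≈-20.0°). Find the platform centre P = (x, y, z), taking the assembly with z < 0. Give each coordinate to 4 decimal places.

(-0.0542, -0.0375, -0.1746)

arm 1 at φ=0.0°: ρ1 = 0.2074;  S1 = (0.2074, 0.0000, -0.0819)
φ2=120.0°: virtual centre (-0.1183, 0.2049, -0.0500), radius l
φ3=240.0°: virtual centre (-0.1220, -0.2113, 0.0342), radius l
subtract pairs → two planes through P
[-0.6513 0.4098 0.0638]·P = 0.0088;  [-0.6587 -0.4226 0.2322]·P = 0.0110
det = 0.5452;  x = -0.0151+0.2240z,  y = -0.0025+0.2003z
sphere 1 gives Az²+Bz+C=0 with A=1.0903, B=0.0632, C=-0.0222;  B²−4AC=0.1009;  roots -0.1746, 0.1167;  negative root z = -0.1746
x = -0.0542, y = -0.0375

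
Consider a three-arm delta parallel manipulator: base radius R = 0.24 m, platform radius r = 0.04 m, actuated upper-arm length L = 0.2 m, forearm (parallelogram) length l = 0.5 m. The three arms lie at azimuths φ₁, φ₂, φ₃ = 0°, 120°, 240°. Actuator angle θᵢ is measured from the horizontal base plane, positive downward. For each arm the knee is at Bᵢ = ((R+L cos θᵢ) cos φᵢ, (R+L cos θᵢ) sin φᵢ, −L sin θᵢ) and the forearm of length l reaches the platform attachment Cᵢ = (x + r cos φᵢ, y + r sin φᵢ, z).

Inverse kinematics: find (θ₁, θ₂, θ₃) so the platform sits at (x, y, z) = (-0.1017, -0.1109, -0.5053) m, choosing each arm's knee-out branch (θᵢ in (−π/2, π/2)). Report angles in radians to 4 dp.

θ₁ = 1.2217, θ₂ = 1.0474, θ₃ = 0.3493

arm 1 (φ=0.0°): x'=-0.1017, y'=-0.1109
  A=0.3017, B=-0.5053, C=(l²−L²−A²−y'²−z²)/(2L)=-0.3716
  θ1 = atan2(B,A) + arccos(C/0.5885) = 1.2217
φ2=120.0° → target in arm frame (-0.0452, 0.1435)
  A cos θ + B sin θ = C:  0.2452·cos θ + -0.5053·sin θ = -0.3151
  θ2 = atan2(B,A) + arccos(C/0.5616) = 1.0474
rotate P by −φ3: (0.1469, -0.0326, -0.5053)
  A cos θ + B sin θ = C:  0.0531·cos θ + -0.5053·sin θ = -0.1230
  √(A²+B²)=0.5081;  θ3 = -1.4661+1.8154 ≈ 0.3493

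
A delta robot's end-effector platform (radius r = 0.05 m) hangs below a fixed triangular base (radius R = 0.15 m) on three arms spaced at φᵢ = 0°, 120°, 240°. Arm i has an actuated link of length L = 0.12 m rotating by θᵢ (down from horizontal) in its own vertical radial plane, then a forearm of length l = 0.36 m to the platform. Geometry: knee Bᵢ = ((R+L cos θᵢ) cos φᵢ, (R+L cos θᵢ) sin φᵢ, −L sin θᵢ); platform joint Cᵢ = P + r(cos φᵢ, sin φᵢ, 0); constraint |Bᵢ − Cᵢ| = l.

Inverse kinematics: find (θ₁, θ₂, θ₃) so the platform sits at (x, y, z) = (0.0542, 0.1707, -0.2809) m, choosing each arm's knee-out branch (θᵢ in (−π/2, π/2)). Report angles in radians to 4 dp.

θ₁ = 0.0875, θ₂ = -0.3488, θ₃ = 1.2215

φ1=0.0° → target in arm frame (0.0542, 0.1707)
  e−x'=0.0458;  (l²−L²−(e−x')²−y'²−z²)/2L = 0.0211
  γ=atan2(-0.2809,0.0458)=-1.4092;  ψ=arccos(0.0741)=1.4967;  θ1=γ+ψ≈0.0875
arm 2 (φ=120.0°): x'=0.1207, y'=-0.1323
  A cos θ + B sin θ = C:  -0.0207·cos θ + -0.2809·sin θ = 0.0765
  γ=atan2(-0.2809,-0.0207)=-1.6445;  ψ=arccos(0.2717)=1.2957;  θ2=γ+ψ≈-0.3488
arm 3 (φ=240.0°): x'=-0.1749, y'=-0.0384
  A cos θ + B sin θ = C:  0.2749·cos θ + -0.2809·sin θ = -0.1699
  √(A²+B²)=0.3931;  θ3 = -0.7961+2.0177 ≈ 1.2215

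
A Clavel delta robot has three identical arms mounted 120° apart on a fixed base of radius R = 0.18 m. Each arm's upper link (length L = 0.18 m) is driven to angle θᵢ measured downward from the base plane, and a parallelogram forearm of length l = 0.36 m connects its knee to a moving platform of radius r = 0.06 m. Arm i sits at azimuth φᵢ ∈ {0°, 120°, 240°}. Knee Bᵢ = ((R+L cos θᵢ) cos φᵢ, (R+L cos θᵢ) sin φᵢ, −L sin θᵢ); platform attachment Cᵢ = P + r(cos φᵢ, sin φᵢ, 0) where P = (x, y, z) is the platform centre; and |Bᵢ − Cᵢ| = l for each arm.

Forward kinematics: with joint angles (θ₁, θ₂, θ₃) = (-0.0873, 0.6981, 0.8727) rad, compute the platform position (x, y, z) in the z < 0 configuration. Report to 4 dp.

(0.1139, 0.0243, -0.2919)

arm 1 at φ=0.0°: (R−r)+L cos θ1 = 0.2993;  centre 1 = (0.2993, 0.0000, 0.0157)
arm 2 at φ=120.0°: (R−r)+L cos θ2 = 0.2579;  centre 2 = (-0.1289, 0.2233, -0.1157)
arm 3 at φ=240.0°: (R−r)+L cos θ3 = 0.2357;  centre 3 = (-0.1178, -0.2041, -0.1379)
|centre ₂|²−|centre ₁|² = -0.0099;  |centre ₃|²−|centre ₁|² = -0.0153
plane₁₂: -0.8565x+0.4467y+-0.2628z = -0.0099
Cramer: x(z) = 0.0151-0.3385z;  y(z) = 0.0066-0.0607z
quadratic in z: (1.1182)z²+(0.1602)z+(-0.0485)=0, √Δ=0.4926 → z ∈ {-0.2919, 0.1486}; z = -0.2919 (taking z<0)
x = 0.1139, y = 0.0243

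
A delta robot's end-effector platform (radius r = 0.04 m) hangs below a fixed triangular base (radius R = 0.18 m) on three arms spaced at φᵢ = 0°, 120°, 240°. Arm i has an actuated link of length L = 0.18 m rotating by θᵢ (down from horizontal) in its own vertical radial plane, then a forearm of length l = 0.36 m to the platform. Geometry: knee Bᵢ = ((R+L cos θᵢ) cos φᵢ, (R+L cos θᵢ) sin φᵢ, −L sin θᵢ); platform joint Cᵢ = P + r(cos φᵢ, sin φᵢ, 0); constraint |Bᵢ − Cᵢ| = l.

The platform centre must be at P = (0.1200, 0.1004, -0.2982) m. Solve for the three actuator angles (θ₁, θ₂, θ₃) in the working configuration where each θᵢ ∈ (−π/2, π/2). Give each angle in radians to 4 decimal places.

arm 1 (φ=0.0°): x'=0.1200, y'=0.1004
  A cos θ + B sin θ = C:  0.0200·cos θ + -0.2982·sin θ = -0.0061
  θ1 = atan2(B,A) + arccos(C/0.2989) = 0.0874
φ2=120.0° → target in arm frame (0.0269, -0.1541)
  A cos θ + B sin θ = C:  0.1131·cos θ + -0.2982·sin θ = -0.0785
  θ2 = atan2(B,A) + arccos(C/0.3189) = 0.6111
φ3=240.0° → target in arm frame (-0.1469, 0.0537)
  e−x'=0.2869;  (l²−L²−(e−x')²−y'²−z²)/2L = -0.2137
  γ=atan2(-0.2982,0.2869)=-0.8046;  ψ=arccos(-0.5165)=2.1136;  θ3=γ+ψ≈1.3089

θ₁ = 0.0874, θ₂ = 0.6111, θ₃ = 1.3089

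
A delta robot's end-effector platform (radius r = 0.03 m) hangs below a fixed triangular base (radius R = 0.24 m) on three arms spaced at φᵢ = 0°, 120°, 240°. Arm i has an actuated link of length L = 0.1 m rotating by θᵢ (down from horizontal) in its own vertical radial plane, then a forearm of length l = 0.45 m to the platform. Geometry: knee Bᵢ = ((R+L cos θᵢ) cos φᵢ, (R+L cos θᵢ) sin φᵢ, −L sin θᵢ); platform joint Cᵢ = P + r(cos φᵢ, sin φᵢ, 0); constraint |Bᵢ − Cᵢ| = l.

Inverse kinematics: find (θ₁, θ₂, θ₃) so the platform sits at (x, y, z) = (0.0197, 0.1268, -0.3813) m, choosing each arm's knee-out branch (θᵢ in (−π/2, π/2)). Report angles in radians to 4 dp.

rotate P by −φ1: (0.0197, 0.1268, -0.3813)
  A=0.1903, B=-0.3813, C=(l²−L²−A²−y'²−z²)/(2L)=-0.0259
  θ1 = atan2(B,A) + arccos(C/0.4261) = 0.5238
arm 2 (φ=120.0°): x'=0.1000, y'=-0.0805
  A=0.1100, B=-0.3813, C=(l²−L²−A²−y'²−z²)/(2L)=0.1426
  √(A²+B²)=0.3969;  θ2 = -1.2898+1.2031 ≈ -0.0867
arm 3 (φ=240.0°): x'=-0.1197, y'=-0.0463
  A cos θ + B sin θ = C:  0.3297·cos θ + -0.3813·sin θ = -0.3186
  θ3 = atan2(B,A) + arccos(C/0.5041) = 1.3971

θ₁ = 0.5238, θ₂ = -0.0867, θ₃ = 1.3971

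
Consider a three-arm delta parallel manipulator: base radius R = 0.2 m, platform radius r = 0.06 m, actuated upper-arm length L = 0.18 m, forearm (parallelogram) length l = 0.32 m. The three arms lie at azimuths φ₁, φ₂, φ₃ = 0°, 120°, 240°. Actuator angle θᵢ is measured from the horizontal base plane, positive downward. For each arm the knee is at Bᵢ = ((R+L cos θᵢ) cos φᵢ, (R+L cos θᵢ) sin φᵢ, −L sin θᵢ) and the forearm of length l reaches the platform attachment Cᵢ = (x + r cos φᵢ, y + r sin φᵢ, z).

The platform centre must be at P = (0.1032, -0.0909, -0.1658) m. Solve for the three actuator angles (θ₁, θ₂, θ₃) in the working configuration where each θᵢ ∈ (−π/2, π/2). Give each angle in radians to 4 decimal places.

θ₁ = -0.3496, θ₂ = 1.3092, θ₃ = 0.4365

rotate P by −φ1: (0.1032, -0.0909, -0.1658)
  e−x'=0.0368;  (l²−L²−(e−x')²−y'²−z²)/2L = 0.0914
  θ1 = atan2(B,A) + arccos(C/0.1698) = -0.3496
rotate P by −φ2: (-0.1303, -0.0439, -0.1658)
  A cos θ + B sin θ = C:  0.2703·cos θ + -0.1658·sin θ = -0.0903
  √(A²+B²)=0.3171;  θ2 = -0.5502+1.8594 ≈ 1.3092
arm 3 (φ=240.0°): x'=0.0271, y'=0.1348
  e−x'=0.1129;  (l²−L²−(e−x')²−y'²−z²)/2L = 0.0322
  θ3 = atan2(B,A) + arccos(C/0.2006) = 0.4365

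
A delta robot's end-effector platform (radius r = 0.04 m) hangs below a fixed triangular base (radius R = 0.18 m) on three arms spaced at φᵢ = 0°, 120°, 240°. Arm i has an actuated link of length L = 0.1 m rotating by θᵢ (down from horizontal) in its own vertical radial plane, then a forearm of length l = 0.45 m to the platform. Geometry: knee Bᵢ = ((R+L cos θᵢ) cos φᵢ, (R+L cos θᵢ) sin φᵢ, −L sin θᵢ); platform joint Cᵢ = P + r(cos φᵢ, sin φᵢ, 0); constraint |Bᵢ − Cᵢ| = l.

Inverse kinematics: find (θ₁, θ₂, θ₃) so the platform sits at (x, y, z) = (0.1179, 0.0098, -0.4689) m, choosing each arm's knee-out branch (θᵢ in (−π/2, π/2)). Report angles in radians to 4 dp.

θ₁ = 0.3494, θ₂ = 1.2217, θ₃ = 1.3090

φ1=0.0° → target in arm frame (0.1179, 0.0098)
  e−x'=0.0221;  (l²−L²−(e−x')²−y'²−z²)/2L = -0.1398
  γ=atan2(-0.4689,0.0221)=-1.5237;  ψ=arccos(-0.2977)=1.8731;  θ1=γ+ψ≈0.3494
arm 2 (φ=120.0°): x'=-0.0505, y'=-0.1070
  A=0.1905, B=-0.4689, C=(l²−L²−A²−y'²−z²)/(2L)=-0.3755
  θ2 = atan2(B,A) + arccos(C/0.5061) = 1.2217
φ3=240.0° → target in arm frame (-0.0674, 0.0972)
  e−x'=0.2074;  (l²−L²−(e−x')²−y'²−z²)/2L = -0.3992
  √(A²+B²)=0.5127;  θ3 = -1.1543+2.4633 ≈ 1.3090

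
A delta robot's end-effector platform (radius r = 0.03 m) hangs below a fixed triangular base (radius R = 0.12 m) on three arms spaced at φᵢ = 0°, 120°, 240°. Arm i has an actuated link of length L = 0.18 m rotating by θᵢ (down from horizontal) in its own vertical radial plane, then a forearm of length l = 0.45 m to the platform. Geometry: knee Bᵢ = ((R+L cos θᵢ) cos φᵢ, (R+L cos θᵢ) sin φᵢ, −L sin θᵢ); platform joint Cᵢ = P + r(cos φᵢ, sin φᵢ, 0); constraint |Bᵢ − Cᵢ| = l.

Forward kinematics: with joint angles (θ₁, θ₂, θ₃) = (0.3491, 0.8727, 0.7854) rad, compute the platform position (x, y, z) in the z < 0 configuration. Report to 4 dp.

arm 1 at φ=0.0°: (R−r)+L cos θ1 = 0.2591;  centre 1 = (0.2591, 0.0000, -0.0616)
arm 2 at φ=120.0°: (R−r)+L cos θ2 = 0.2057;  centre 2 = (-0.1028, 0.1781, -0.1379)
φ3=240.0°: virtual centre (-0.1086, -0.1882, -0.1273), radius l
|centre ₂|²−|centre ₁|² = -0.0096;  |centre ₃|²−|centre ₁|² = -0.0075
plane₁₂: -0.7240x+0.3563y+-0.1526z = -0.0096
Cramer: x(z) = 0.0118-0.1951z;  y(z) = -0.0030+0.0321z
quadratic in z: (1.0391)z²+(0.2194)z+(-0.1375)=0, √Δ=0.7872 → z ∈ {-0.4844, 0.2732}; z = -0.4844 (taking z<0)
x = 0.1063, y = -0.0186

(0.1063, -0.0186, -0.4844)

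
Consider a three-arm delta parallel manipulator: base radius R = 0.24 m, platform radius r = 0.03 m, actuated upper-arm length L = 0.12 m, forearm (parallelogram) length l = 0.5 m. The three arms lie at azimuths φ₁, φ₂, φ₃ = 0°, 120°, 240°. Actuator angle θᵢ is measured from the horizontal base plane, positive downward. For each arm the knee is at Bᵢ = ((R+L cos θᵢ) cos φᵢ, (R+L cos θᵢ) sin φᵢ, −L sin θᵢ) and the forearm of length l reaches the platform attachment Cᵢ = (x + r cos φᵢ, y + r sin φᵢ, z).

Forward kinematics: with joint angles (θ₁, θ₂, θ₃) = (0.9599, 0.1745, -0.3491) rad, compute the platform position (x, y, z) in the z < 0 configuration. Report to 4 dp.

(-0.1199, -0.0421, -0.3971)

arm 1 at φ=0.0°: ρ1 = 0.2788;  centre 1 = (0.2788, 0.0000, -0.0983)
arm 2 at φ=120.0°: ρ2 = 0.3282;  centre 2 = (-0.1641, 0.2842, -0.0208)
centre 3 = (0.3228·cos240.0°, 0.3228·sin240.0°, 0.0410) = (-0.1614, -0.2795, 0.0410)
eliminate P² terms by subtracting sphere 1 from 2 and 3
[-0.8858 0.5684 0.1549]·P = 0.0207;  [-0.8804 -0.5590 0.2787]·P = 0.0185
Cramer: x(z) = -0.0222+0.2461z;  y(z) = 0.0019+0.1110z
into |P−centre ₁|² = l²: 1.0729z² + 0.0489z + -0.1497 = 0;  Δ = 0.6450;  z = -0.3971 or 0.3515 → z<0 root = -0.3971
x = -0.1199, y = -0.0421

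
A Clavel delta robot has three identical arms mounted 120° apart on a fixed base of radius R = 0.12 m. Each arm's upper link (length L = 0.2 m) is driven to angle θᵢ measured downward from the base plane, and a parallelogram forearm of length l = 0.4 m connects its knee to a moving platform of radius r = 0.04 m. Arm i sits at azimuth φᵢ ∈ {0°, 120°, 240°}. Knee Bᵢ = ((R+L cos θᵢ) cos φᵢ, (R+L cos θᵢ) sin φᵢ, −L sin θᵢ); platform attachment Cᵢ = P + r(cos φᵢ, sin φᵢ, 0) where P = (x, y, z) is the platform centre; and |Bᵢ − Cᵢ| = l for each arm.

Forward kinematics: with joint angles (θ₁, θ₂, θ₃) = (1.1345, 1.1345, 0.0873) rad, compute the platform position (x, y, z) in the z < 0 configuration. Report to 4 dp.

(-0.1060, -0.1836, -0.4117)

φ1=0.0°: virtual centre (0.1645, 0.0000, -0.1813), radius l
φ2=120.0°: virtual centre (-0.0823, 0.1425, -0.1813), radius l
arm 3 at φ=240.0°: e+L cos θ3 = 0.2792;  centre 3 = (-0.1396, -0.2418, -0.0174)
eliminate P² terms by subtracting sphere 1 from 2 and 3
[-0.4936 0.2850 0.0000]·P = 0.0000;  [-0.6083 -0.4837 0.3277]·P = 0.0184
det = 0.4120;  x = -0.0127+0.2266z,  y = -0.0220+0.3925z
quadratic in z: (1.2054)z²+(0.2650)z+(-0.0953)=0, √Δ=0.7277 → z ∈ {-0.4117, 0.1919}; z = -0.4117 (taking z<0)
x = -0.1060, y = -0.1836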